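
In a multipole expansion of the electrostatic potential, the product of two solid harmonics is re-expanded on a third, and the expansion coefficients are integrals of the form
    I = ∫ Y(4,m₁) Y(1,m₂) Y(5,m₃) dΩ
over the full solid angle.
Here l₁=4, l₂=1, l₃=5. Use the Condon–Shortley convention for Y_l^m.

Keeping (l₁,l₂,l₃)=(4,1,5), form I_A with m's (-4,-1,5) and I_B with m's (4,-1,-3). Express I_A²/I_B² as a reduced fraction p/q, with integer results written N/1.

Shared (l₁,l₂,l₃)=(4,1,5): N and (l;000)² cancel in I_A²/I_B².
A: Δ = 0!·8!·2!/11! = 1/495; Racah Σ t=0..0: t=0:+1/80640 = 1/80640; ⇒ 3j(4 1 5; -4 -1 5)² = 1/11, sgn +1
B: Δ = 0!·8!·2!/11! = 1/495; Racah Σ t=0..0: t=0:+1/80640 = 1/80640; ⇒ 3j(4 1 5; 4 -1 -3)² = 1/495, sgn +1
I_A²/I_B² = (1/11)/(1/495) = 45/1

45/1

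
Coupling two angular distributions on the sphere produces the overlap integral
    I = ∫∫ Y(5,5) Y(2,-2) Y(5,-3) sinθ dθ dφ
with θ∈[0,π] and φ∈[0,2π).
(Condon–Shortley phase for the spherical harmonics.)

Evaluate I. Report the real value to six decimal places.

m-sum 0 ✓  L=12 even ✓  3≤5≤7 ✓
Π(2lᵢ+1) = 11×5×11 = 605
triangle coeff Δ(5,2,5) = 1/38610
Σ_t [0,2]: t=0:+1/2880 t=1:−1/576 t=2:+1/2880 = -1/960
(3j)²=10/429 [(5 2 5; 0 0 0)], sign=+1
Σ_t [0,0]: t=0:+1/161280 = 1/161280
(3j)²=1/143 [(5 2 5; 5 -2 -3)], sign=+1
⇒ 4πI² = 50/507
I = (+1)√(50/507/(4π)) = 0.08858824

0.088588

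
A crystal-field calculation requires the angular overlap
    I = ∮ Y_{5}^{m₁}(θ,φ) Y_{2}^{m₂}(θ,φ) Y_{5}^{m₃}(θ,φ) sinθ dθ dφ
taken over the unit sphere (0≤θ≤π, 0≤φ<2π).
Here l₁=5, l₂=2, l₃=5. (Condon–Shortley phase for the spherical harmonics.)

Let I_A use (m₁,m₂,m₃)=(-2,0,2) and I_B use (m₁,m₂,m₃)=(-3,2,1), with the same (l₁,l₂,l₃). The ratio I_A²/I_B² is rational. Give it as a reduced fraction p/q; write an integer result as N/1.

Same 5,2,5: normalisation and zero-m 3j drop out of the ratio.
A: Δ: 2! 8! 2! / 13! → 1/38610; sum: t=0:+1/20160 t=1:−1/1440 t=2:+1/2880 = -1/3360; 3j²(5 2 5; -2 0 2) = Δ·Π!·Σ² = 6/715  (sign +1)
B: Δ: 2! 8! 2! / 13! → 1/38610; sum: t=2:+1/5760 = 1/5760; 3j²(5 2 5; -3 2 1) = Δ·Π!·Σ² = 56/2145  (sign +1)
I_A²/I_B² = (6/715)/(56/2145) = 9/28

9/28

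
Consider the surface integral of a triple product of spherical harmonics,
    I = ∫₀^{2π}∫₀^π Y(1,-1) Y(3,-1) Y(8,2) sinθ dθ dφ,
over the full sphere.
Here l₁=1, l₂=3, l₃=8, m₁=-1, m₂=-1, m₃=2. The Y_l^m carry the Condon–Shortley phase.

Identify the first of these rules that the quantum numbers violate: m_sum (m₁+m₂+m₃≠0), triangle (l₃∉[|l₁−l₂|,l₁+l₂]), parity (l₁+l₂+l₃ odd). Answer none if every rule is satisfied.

azimuthal sum: -1 − 1 + 2 = 0  ✓
2 ≤ 8 ≤ 4 (triangle on l)  ✗
L = 1 + 3 + 8 = 12 (even)

triangle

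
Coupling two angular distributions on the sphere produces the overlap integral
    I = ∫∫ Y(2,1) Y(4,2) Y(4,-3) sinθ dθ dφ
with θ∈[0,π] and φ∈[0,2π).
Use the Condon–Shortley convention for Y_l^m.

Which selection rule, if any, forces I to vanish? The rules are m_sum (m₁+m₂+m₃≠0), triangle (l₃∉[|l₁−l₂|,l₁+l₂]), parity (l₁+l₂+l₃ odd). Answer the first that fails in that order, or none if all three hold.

azimuthal sum: 1 + 2 − 3 = 0  ✓
2 ≤ 4 ≤ 6 (triangle on l)  ✓
L = 2 + 4 + 4 = 10 (even)  ✓

none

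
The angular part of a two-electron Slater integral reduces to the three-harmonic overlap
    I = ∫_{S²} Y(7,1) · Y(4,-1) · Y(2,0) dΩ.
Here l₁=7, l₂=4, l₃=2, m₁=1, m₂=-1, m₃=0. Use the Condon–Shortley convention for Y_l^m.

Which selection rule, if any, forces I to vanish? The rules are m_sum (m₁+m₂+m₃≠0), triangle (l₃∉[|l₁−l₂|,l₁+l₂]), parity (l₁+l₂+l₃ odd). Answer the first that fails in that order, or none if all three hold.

triangle

Σmᵢ = 0  ✓
l₃∈[|l₁−l₂|,l₁+l₂]=[3,11], have l₃=2  ✗
Σlᵢ = 13 ⇒ odd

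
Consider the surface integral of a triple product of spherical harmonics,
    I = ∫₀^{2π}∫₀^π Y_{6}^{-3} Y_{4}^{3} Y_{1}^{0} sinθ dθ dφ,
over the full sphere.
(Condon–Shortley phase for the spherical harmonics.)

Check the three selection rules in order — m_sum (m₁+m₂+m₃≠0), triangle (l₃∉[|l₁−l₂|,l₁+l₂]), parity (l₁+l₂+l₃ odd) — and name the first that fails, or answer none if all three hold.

triangle

azimuthal sum: -3 + 3 + 0 = 0  ✓
2 ≤ 1 ≤ 10 (triangle on l)  ✗
L = 6 + 4 + 1 = 11 (odd)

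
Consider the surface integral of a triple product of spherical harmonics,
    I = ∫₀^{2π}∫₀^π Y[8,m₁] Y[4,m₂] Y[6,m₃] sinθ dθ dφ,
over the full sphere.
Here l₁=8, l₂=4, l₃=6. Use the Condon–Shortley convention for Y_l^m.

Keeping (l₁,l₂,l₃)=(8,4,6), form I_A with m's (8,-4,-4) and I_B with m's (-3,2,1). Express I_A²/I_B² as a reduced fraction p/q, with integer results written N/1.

784/117

Shared (l₁,l₂,l₃)=(8,4,6): N and (l;000)² cancel in I_A²/I_B².
A: Δ = 6!·10!·2!/19! = 1/23279256; Racah Σ t=0..0: t=0:+1/5225472000 = 1/5225472000; ⇒ 3j(8 4 6; 8 -4 -4)² = 28/2907, sgn +1
B: Δ = 6!·10!·2!/19! = 1/23279256; Racah Σ t=4..6: t=4:+1/2903040 t=5:−1/2073600 t=6:+1/20736000 = -13/145152000; ⇒ 3j(8 4 6; -3 2 1)² = 13/9044, sgn +1
I_A²/I_B² = (28/2907)/(13/9044) = 784/117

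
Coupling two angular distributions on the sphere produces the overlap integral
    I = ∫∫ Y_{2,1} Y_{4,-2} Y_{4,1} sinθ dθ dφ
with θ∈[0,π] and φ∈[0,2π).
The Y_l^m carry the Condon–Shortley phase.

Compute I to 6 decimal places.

0.127700

Rules hold: Σm=0, L=10 even, 2≤4≤6.
N = 5·9·9 = 405
Δ = 2!·2!·6!/11! = 1/13860
Racah Σ t=0..2: t=0:+1/192 t=1:−1/36 t=2:+1/192 = -5/288
⇒ 3j(2 4 4; 0 0 0)² = 20/693, sgn -1
Racah Σ t=0..1: t=0:+1/96 t=1:−1/240 = 1/160
⇒ 3j(2 4 4; 1 -2 1)² = 27/1540, sgn -1
4πI² = N·(3j₀)²·(3jₘ)² = 1215/5929
I = +1·√(0.204925/4π) = 0.12770047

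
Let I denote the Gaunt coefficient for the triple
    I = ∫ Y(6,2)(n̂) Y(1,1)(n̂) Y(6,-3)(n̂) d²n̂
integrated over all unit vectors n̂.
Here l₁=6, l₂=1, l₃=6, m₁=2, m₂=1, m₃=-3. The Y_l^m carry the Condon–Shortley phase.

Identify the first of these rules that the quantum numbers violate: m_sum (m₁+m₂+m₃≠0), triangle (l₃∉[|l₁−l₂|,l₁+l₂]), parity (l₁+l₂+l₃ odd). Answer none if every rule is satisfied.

azimuthal sum: 2 + 1 − 3 = 0  ✓
5 ≤ 6 ≤ 7 (triangle on l)  ✓
L = 6 + 1 + 6 = 13 (odd)  ✗

parity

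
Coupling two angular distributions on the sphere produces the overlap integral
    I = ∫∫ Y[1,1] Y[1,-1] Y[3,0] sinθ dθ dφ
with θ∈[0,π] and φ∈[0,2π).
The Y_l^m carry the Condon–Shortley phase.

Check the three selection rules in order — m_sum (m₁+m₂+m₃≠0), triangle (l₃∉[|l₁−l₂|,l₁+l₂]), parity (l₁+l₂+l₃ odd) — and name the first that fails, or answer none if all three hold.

m₁+m₂+m₃ = 1 − 1 + 0 = 0  ✓
triangle: |1−1|=0 ≤ l₃=3 ≤ 1+1=2  ✗
parity: l₁+l₂+l₃ = 5 is odd

triangle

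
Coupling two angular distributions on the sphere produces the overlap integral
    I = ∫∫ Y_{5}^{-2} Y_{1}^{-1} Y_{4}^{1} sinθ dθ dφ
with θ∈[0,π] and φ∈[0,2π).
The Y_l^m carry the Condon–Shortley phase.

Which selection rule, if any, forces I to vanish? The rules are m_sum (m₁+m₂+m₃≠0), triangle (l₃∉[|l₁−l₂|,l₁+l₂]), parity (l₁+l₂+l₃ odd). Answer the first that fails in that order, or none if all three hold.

Σmᵢ = -2  ✗
l₃∈[|l₁−l₂|,l₁+l₂]=[4,6], have l₃=4
Σlᵢ = 10 ⇒ even

m_sum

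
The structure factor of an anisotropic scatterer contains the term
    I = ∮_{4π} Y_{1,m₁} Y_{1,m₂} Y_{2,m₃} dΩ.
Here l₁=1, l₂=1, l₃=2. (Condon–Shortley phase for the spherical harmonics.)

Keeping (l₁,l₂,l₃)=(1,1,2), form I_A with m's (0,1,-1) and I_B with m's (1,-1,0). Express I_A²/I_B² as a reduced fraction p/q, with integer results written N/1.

l's match ⇒ only the (l;m) 3-j factors differ between A and B.
A: triangle coeff Δ(1,1,2) = 1/30; Σ_t [0,0]: t=0:+1/2 = 1/2; (3j)²=1/10 [(1 1 2; 0 1 -1)], sign=-1
B: triangle coeff Δ(1,1,2) = 1/30; Σ_t [0,0]: t=0:+1/4 = 1/4; (3j)²=1/30 [(1 1 2; 1 -1 0)], sign=+1
I_A²/I_B² = (1/10)/(1/30) = 3/1

3/1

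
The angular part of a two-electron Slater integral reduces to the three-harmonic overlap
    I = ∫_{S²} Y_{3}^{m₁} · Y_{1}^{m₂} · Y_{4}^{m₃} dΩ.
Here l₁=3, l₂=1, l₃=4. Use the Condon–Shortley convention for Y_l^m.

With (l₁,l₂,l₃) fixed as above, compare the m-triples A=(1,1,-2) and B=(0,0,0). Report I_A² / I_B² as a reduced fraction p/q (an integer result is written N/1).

Shared (l₁,l₂,l₃)=(3,1,4): N and (l;000)² cancel in I_A²/I_B².
A: Δ = 0!·6!·2!/9! = 1/252; Racah Σ t=0..0: t=0:+1/96 = 1/96; ⇒ 3j(3 1 4; 1 1 -2)² = 5/84, sgn +1
B: Δ = 0!·6!·2!/9! = 1/252; Racah Σ t=0..0: t=0:+1/36 = 1/36; ⇒ 3j(3 1 4; 0 0 0)² = 4/63, sgn +1
I_A²/I_B² = (5/84)/(4/63) = 15/16

15/16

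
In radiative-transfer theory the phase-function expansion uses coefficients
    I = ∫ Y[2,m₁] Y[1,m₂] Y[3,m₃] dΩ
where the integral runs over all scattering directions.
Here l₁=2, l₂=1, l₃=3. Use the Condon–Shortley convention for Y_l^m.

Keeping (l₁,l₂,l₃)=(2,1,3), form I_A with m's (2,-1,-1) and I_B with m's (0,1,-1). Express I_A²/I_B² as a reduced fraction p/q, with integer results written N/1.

l's match ⇒ only the (l;m) 3-j factors differ between A and B.
A: triangle coeff Δ(2,1,3) = 1/105; Σ_t [0,0]: t=0:+1/48 = 1/48; (3j)²=1/105 [(2 1 3; 2 -1 -1)], sign=+1
B: triangle coeff Δ(2,1,3) = 1/105; Σ_t [0,0]: t=0:+1/8 = 1/8; (3j)²=2/35 [(2 1 3; 0 1 -1)], sign=+1
I_A²/I_B² = (1/105)/(2/35) = 1/6

1/6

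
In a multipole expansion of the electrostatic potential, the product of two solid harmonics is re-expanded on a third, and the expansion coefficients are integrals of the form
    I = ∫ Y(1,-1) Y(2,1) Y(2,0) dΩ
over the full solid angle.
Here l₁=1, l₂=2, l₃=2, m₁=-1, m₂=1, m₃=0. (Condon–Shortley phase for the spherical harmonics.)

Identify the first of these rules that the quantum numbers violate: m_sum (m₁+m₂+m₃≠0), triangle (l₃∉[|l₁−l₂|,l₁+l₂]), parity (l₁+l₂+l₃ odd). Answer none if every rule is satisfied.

m₁+m₂+m₃ = -1 + 1 + 0 = 0  ✓
triangle: |1−2|=1 ≤ l₃=2 ≤ 1+2=3  ✓
parity: l₁+l₂+l₃ = 5 is odd  ✗

parity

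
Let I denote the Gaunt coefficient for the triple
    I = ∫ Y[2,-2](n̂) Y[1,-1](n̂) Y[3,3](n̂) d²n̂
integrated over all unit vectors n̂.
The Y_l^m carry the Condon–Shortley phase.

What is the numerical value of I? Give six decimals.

Checks pass: Σm=0; 6 even; l₃=3∈[1,3].
(2·2+1)(2·1+1)(2·3+1) = 105
Δ: 0! 4! 2! / 7! → 1/105
sum: t=0:+1/4 = 1/4
3j²(2 1 3; 0 0 0) = Δ·Π!·Σ² = 3/35  (sign -1)
sum: t=0:+1/48 = 1/48
3j²(2 1 3; -2 -1 3) = Δ·Π!·Σ² = 1/7  (sign +1)
combine: 4πI² = 105·3/35·1/7 = 9/7
take √, sign -1: I = -0.31986543

-0.319865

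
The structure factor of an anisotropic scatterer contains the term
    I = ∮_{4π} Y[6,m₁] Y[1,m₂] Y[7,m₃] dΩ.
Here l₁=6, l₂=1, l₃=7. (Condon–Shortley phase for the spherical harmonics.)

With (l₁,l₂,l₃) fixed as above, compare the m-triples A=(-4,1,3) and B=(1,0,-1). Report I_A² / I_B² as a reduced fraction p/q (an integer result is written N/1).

1/8

Shared (l₁,l₂,l₃)=(6,1,7): N and (l;000)² cancel in I_A²/I_B².
A: Δ = 0!·12!·2!/15! = 1/1365; Racah Σ t=0..0: t=0:+1/14515200 = 1/14515200; ⇒ 3j(6 1 7; -4 1 3)² = 2/455, sgn +1
B: Δ = 0!·12!·2!/15! = 1/1365; Racah Σ t=0..0: t=0:+1/604800 = 1/604800; ⇒ 3j(6 1 7; 1 0 -1)² = 16/455, sgn +1
I_A²/I_B² = (2/455)/(16/455) = 1/8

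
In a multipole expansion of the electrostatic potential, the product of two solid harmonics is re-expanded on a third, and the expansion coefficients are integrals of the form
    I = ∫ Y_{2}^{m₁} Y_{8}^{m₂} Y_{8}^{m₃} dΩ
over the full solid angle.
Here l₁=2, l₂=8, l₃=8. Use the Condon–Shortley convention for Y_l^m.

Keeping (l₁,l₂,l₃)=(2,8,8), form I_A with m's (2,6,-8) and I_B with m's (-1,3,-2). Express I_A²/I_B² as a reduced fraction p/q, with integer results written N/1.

16/55

l's match ⇒ only the (l;m) 3-j factors differ between A and B.
A: triangle coeff Δ(2,8,8) = 1/348840; Σ_t [0,0]: t=0:+1/348713164800 = 1/348713164800; (3j)²=2/969 [(2 8 8; 2 6 -8)], sign=+1
B: triangle coeff Δ(2,8,8) = 1/348840; Σ_t [1,2]: t=1:−1/174182400 t=2:+1/87091200 = 1/174182400; (3j)²=55/7752 [(2 8 8; -1 3 -2)], sign=+1
I_A²/I_B² = (2/969)/(55/7752) = 16/55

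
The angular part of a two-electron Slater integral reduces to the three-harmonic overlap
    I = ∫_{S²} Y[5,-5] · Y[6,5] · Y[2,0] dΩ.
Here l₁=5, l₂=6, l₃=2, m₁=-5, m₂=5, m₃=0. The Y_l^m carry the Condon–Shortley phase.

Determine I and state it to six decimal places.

0.000000

Σlᵢ=13 odd — θ-integrand is odd under cosθ→−cosθ; I=0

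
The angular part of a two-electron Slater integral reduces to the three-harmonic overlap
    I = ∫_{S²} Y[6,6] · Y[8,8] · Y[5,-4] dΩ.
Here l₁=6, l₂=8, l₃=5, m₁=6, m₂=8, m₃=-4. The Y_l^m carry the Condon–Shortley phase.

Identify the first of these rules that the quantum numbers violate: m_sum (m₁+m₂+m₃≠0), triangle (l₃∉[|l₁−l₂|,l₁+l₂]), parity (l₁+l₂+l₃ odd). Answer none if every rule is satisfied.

m₁+m₂+m₃ = 6 + 8 − 4 = 10  ✗
triangle: |6−8|=2 ≤ l₃=5 ≤ 6+8=14
parity: l₁+l₂+l₃ = 19 is odd

m_sum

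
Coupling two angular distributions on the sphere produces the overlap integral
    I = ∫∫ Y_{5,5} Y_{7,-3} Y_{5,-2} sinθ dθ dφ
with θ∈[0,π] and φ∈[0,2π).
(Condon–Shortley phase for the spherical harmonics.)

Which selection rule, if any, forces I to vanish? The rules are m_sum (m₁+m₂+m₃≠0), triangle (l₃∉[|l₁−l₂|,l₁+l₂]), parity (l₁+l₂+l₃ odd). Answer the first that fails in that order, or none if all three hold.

parity

Σmᵢ = 0  ✓
l₃∈[|l₁−l₂|,l₁+l₂]=[2,12], have l₃=5  ✓
Σlᵢ = 17 ⇒ odd  ✗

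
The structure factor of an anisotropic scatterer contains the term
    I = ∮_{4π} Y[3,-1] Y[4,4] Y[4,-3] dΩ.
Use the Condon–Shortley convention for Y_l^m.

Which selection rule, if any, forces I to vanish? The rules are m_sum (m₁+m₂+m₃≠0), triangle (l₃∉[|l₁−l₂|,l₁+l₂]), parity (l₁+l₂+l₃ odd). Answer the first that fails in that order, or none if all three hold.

Σmᵢ = 0  ✓
l₃∈[|l₁−l₂|,l₁+l₂]=[1,7], have l₃=4  ✓
Σlᵢ = 11 ⇒ odd  ✗

parity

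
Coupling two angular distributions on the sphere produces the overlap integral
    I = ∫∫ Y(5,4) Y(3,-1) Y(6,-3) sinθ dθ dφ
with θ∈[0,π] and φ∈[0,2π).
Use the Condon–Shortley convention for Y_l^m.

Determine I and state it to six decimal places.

Rules hold: Σm=0, L=14 even, 2≤6≤8.
N = 11·7·13 = 1001
Δ = 2!·8!·4!/15! = 1/675675
Racah Σ t=0..2: t=0:+1/8640 t=1:−1/2304 t=2:+1/8640 = -7/34560
⇒ 3j(5 3 6; 0 0 0)² = 7/429, sgn -1
Racah Σ t=0..1: t=0:+1/40320 t=1:−1/241920 = 1/48384
⇒ 3j(5 3 6; 4 -1 -3)² = 24/1001, sgn -1
4πI² = N·(3j₀)²·(3jₘ)² = 56/143
I = +1·√(0.391608/4π) = 0.17653103

0.176531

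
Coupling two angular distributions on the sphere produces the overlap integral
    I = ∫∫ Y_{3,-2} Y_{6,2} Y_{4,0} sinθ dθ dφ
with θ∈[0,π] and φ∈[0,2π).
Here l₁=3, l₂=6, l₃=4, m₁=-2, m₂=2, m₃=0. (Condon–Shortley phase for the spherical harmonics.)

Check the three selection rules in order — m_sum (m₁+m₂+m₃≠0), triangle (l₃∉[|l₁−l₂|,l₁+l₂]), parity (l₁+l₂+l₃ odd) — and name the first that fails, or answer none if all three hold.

Σmᵢ = 0  ✓
l₃∈[|l₁−l₂|,l₁+l₂]=[3,9], have l₃=4  ✓
Σlᵢ = 13 ⇒ odd  ✗

parity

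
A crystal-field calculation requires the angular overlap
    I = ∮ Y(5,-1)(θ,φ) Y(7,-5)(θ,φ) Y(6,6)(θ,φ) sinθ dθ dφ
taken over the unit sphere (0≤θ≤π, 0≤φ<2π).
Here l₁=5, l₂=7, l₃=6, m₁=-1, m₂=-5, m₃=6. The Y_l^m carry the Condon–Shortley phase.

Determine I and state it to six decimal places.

Rules hold: Σm=0, L=18 even, 2≤6≤12.
N = 11·15·13 = 2145
Δ = 6!·4!·8!/19! = 1/174594420
Racah Σ t=1..5: t=1:−1/4147200 t=2:+1/207360 t=3:−1/82944 t=4:+1/207360 t=5:−1/4147200 = -1/345600
⇒ 3j(5 7 6; 0 0 0)² = 420/46189, sgn -1
Racah Σ t=2..2: t=2:+1/46448640 = 1/46448640
⇒ 3j(5 7 6; -1 -5 6)² = 2475/117572, sgn +1
4πI² = N·(3j₀)²·(3jₘ)² = 556875/1356277
I = -1·√(0.410591/4π) = -0.18075892

-0.180759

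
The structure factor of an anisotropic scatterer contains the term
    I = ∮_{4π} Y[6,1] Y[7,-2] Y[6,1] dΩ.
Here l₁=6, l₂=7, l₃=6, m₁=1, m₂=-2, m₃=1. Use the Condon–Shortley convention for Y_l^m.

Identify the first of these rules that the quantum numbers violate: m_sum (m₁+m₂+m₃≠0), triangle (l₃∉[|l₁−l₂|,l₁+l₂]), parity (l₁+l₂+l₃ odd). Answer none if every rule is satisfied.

m₁+m₂+m₃ = 1 − 2 + 1 = 0  ✓
triangle: |6−7|=1 ≤ l₃=6 ≤ 6+7=13  ✓
parity: l₁+l₂+l₃ = 19 is odd  ✗

parity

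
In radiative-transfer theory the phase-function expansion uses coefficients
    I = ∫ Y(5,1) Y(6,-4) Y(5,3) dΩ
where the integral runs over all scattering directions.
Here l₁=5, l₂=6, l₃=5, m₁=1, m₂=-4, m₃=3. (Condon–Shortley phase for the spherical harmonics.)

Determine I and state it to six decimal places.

-0.069086

Rules hold: Σm=0, L=16 even, 1≤5≤11.
N = 11·13·11 = 1573
Δ = 6!·4!·6!/17! = 1/28588560
Racah Σ t=1..5: t=1:−1/345600 t=2:+1/13824 t=3:−1/5184 t=4:+1/13824 t=5:−1/345600 = -7/129600
⇒ 3j(5 6 5; 0 0 0)² = 80/7293, sgn +1
Racah Σ t=0..2: t=0:+1/829440 t=1:−1/86400 t=2:+1/138240 = -13/4147200
⇒ 3j(5 6 5; 1 -4 3)² = 13/3740, sgn -1
4πI² = N·(3j₀)²·(3jₘ)² = 52/867
I = -1·√(0.0599769/4π) = -0.06908555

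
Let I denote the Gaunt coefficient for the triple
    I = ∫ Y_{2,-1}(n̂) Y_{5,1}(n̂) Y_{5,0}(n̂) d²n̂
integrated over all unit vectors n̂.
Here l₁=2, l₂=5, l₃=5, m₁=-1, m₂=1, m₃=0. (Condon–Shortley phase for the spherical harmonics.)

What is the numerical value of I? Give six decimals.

Checks pass: Σm=0; 12 even; l₃=5∈[3,7].
(2·2+1)(2·5+1)(2·5+1) = 605
Δ: 2! 2! 8! / 13! → 1/38610
sum: t=0:+1/2880 t=1:−1/576 t=2:+1/2880 = -1/960
3j²(2 5 5; 0 0 0) = Δ·Π!·Σ² = 10/429  (sign +1)
sum: t=1:−1/1440 t=2:+1/1152 = 1/5760
3j²(2 5 5; -1 1 0) = Δ·Π!·Σ² = 1/858  (sign -1)
combine: 4πI² = 605·10/429·1/858 = 25/1521
take √, sign -1: I = -0.03616600

-0.036166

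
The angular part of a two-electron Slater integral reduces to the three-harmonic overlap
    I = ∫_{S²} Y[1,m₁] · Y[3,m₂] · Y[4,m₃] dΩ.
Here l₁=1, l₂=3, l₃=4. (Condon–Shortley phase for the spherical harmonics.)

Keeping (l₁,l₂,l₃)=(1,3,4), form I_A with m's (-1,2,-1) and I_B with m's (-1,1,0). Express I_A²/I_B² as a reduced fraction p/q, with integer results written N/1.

1/2

l's match ⇒ only the (l;m) 3-j factors differ between A and B.
A: triangle coeff Δ(1,3,4) = 1/252; Σ_t [0,0]: t=0:+1/240 = 1/240; (3j)²=1/84 [(1 3 4; -1 2 -1)], sign=-1
B: triangle coeff Δ(1,3,4) = 1/252; Σ_t [0,0]: t=0:+1/96 = 1/96; (3j)²=1/42 [(1 3 4; -1 1 0)], sign=+1
I_A²/I_B² = (1/84)/(1/42) = 1/2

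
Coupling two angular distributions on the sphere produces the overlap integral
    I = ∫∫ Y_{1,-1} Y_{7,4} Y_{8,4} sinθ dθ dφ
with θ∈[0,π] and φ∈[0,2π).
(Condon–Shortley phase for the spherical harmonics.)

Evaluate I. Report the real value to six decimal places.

Σmᵢ = 7 ≠ 0, so the φ-integral vanishes; I = 0

0.000000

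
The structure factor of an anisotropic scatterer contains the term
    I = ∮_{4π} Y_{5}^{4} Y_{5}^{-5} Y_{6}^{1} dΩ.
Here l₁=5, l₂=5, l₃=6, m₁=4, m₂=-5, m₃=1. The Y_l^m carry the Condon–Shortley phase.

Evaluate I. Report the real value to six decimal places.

m-sum 0 ✓  L=16 even ✓  0≤6≤10 ✓
Π(2lᵢ+1) = 11×11×13 = 1573
triangle coeff Δ(5,5,6) = 1/28588560
Σ_t [0,4]: t=0:+1/345600 t=1:−1/13824 t=2:+1/5184 t=3:−1/13824 t=4:+1/345600 = 7/129600
(3j)²=80/7293 [(5 5 6; 0 0 0)], sign=+1
Σ_t [0,0]: t=0:+1/2073600 = 1/2073600
(3j)²=63/9724 [(5 5 6; 4 -5 1)], sign=-1
⇒ 4πI² = 420/3757
I = (-1)√(420/3757/(4π)) = -0.09431898

-0.094319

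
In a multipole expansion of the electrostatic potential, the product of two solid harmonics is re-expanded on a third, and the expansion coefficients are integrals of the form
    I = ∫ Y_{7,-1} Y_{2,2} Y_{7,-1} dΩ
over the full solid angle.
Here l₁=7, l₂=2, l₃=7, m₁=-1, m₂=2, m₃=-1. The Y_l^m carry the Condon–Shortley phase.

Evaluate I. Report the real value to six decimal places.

Checks pass: Σm=0; 16 even; l₃=7∈[5,9].
(2·7+1)(2·2+1)(2·7+1) = 1125
Δ: 2! 12! 2! / 17! → 1/185640
sum: t=0:+1/2419200 t=1:−1/518400 t=2:+1/2419200 = -1/907200
3j²(7 2 7; 0 0 0) = Δ·Π!·Σ² = 56/3315  (sign +1)
sum: t=2:+1/2073600 = 1/2073600
3j²(7 2 7; -1 2 -1) = Δ·Π!·Σ² = 28/1105  (sign +1)
combine: 4πI² = 1125·56/3315·28/1105 = 23520/48841
take √, sign +1: I = 0.19575887

0.195759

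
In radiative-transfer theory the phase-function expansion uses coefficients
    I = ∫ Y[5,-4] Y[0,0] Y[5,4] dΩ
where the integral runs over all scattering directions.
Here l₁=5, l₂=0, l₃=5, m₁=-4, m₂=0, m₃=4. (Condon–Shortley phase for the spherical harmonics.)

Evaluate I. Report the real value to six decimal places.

Checks pass: Σm=0; 10 even; l₃=5∈[5,5].
(2·5+1)(2·0+1)(2·5+1) = 121
Δ: 0! 10! 0! / 11! → 1/11
sum: t=0:+1/14400 = 1/14400
3j²(5 0 5; 0 0 0) = Δ·Π!·Σ² = 1/11  (sign -1)
sum: t=0:+1/362880 = 1/362880
3j²(5 0 5; -4 0 4) = Δ·Π!·Σ² = 1/11  (sign -1)
combine: 4πI² = 121·1/11·1/11 = 1/1
take √, sign +1: I = 0.28209479

0.282095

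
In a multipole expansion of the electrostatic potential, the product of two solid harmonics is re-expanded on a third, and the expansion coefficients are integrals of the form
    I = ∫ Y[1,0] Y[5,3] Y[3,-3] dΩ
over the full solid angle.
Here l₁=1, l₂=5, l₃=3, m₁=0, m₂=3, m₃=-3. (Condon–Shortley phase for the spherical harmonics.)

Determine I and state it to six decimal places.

triangle: need 4≤l₃≤6, have 3; I=0

0.000000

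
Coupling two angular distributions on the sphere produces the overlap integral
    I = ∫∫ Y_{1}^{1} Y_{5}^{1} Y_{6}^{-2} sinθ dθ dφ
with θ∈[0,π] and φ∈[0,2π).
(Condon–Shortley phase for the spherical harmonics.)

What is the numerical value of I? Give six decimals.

m-sum 0 ✓  L=12 even ✓  4≤6≤6 ✓
Π(2lᵢ+1) = 3×11×13 = 429
triangle coeff Δ(1,5,6) = 1/858
Σ_t [0,0]: t=0:+1/14400 = 1/14400
(3j)²=6/143 [(1 5 6; 0 0 0)], sign=+1
Σ_t [0,0]: t=0:+1/34560 = 1/34560
(3j)²=14/429 [(1 5 6; 1 1 -2)], sign=+1
⇒ 4πI² = 84/143
I = (+1)√(84/143/(4π)) = 0.21620548

0.216205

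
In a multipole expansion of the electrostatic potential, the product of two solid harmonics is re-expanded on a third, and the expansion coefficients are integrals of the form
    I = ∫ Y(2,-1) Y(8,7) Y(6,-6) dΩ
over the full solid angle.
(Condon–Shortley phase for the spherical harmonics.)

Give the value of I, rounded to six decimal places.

Rules hold: Σm=0, L=16 even, 6≤6≤10.
N = 5·17·13 = 1105
Δ = 4!·0!·12!/17! = 1/30940
Racah Σ t=2..2: t=2:+1/2073600 = 1/2073600
⇒ 3j(2 8 6; 0 0 0)² = 28/1105, sgn +1
Racah Σ t=3..3: t=3:−1/2874009600 = -1/2874009600
⇒ 3j(2 8 6; -1 7 -6)² = 1/68, sgn -1
4πI² = N·(3j₀)²·(3jₘ)² = 7/17
I = -1·√(0.411765/4π) = -0.18101711

-0.181017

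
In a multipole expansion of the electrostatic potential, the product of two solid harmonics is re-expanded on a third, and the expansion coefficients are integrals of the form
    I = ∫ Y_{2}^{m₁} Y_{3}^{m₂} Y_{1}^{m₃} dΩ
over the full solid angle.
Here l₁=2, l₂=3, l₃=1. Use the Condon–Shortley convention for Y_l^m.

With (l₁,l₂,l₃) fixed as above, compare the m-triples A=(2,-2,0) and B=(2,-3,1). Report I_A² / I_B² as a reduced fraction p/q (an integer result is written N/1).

1/3

Same 2,3,1: normalisation and zero-m 3j drop out of the ratio.
A: Δ: 4! 0! 2! / 7! → 1/105; sum: t=0:+1/24 = 1/24; 3j²(2 3 1; 2 -2 0) = Δ·Π!·Σ² = 1/21  (sign -1)
B: Δ: 4! 0! 2! / 7! → 1/105; sum: t=0:+1/48 = 1/48; 3j²(2 3 1; 2 -3 1) = Δ·Π!·Σ² = 1/7  (sign +1)
I_A²/I_B² = (1/21)/(1/7) = 1/3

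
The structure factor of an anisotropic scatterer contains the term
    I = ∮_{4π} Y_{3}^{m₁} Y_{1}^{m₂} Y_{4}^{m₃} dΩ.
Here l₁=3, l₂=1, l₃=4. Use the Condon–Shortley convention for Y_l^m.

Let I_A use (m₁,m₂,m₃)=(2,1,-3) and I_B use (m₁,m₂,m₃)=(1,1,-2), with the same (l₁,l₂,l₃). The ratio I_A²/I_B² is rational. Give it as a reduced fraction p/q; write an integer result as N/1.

l's match ⇒ only the (l;m) 3-j factors differ between A and B.
A: triangle coeff Δ(3,1,4) = 1/252; Σ_t [0,0]: t=0:+1/240 = 1/240; (3j)²=1/12 [(3 1 4; 2 1 -3)], sign=-1
B: triangle coeff Δ(3,1,4) = 1/252; Σ_t [0,0]: t=0:+1/96 = 1/96; (3j)²=5/84 [(3 1 4; 1 1 -2)], sign=+1
I_A²/I_B² = (1/12)/(5/84) = 7/5

7/5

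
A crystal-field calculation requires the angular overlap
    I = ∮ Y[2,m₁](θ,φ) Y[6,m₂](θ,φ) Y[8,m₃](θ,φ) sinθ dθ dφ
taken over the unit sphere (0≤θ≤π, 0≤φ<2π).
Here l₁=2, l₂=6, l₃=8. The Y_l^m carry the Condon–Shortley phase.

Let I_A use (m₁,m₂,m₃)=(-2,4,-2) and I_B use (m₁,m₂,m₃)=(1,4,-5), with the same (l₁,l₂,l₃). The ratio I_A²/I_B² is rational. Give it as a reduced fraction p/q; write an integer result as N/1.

5/286

Shared (l₁,l₂,l₃)=(2,6,8): N and (l;000)² cancel in I_A²/I_B².
A: Δ = 0!·4!·12!/17! = 1/30940; Racah Σ t=0..0: t=0:+1/174182400 = 1/174182400; ⇒ 3j(2 6 8; -2 4 -2)² = 3/6188, sgn +1
B: Δ = 0!·4!·12!/17! = 1/30940; Racah Σ t=0..0: t=0:+1/43545600 = 1/43545600; ⇒ 3j(2 6 8; 1 4 -5)² = 33/1190, sgn -1
I_A²/I_B² = (3/6188)/(33/1190) = 5/286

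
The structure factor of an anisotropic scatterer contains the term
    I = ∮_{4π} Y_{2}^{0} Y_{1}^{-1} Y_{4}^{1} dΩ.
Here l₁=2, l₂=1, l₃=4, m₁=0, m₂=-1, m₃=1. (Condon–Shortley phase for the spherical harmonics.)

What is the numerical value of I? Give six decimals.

|2−1|≤4≤2+1 violated ⇒ I = 0

0.000000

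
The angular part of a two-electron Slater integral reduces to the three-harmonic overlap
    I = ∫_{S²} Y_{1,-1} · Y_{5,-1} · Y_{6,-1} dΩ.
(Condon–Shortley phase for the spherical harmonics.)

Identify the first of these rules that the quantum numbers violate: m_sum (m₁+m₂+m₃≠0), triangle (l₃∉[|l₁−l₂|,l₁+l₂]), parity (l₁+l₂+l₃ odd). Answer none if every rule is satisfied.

m₁+m₂+m₃ = -1 − 1 − 1 = -3  ✗
triangle: |1−5|=4 ≤ l₃=6 ≤ 1+5=6
parity: l₁+l₂+l₃ = 12 is even

m_sum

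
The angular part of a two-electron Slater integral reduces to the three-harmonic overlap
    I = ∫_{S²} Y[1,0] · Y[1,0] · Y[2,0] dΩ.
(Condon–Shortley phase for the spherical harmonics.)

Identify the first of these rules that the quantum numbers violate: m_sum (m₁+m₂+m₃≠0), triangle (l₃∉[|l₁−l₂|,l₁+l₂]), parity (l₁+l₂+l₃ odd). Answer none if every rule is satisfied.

none

Σmᵢ = 0  ✓
l₃∈[|l₁−l₂|,l₁+l₂]=[0,2], have l₃=2  ✓
Σlᵢ = 4 ⇒ even  ✓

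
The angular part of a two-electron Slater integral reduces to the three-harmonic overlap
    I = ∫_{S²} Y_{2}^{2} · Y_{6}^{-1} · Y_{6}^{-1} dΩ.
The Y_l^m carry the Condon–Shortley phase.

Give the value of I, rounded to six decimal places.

Checks pass: Σm=0; 14 even; l₃=6∈[4,8].
(2·2+1)(2·6+1)(2·6+1) = 845
Δ: 2! 2! 10! / 15! → 1/90090
sum: t=0:+1/69120 t=1:−1/14400 t=2:+1/69120 = -7/172800
3j²(2 6 6; 0 0 0) = Δ·Π!·Σ² = 14/715  (sign -1)
sum: t=0:+1/57600 = 1/57600
3j²(2 6 6; 2 -1 -1) = Δ·Π!·Σ² = 21/715  (sign -1)
combine: 4πI² = 845·14/715·21/715 = 294/605
take √, sign +1: I = 0.19664868

0.196649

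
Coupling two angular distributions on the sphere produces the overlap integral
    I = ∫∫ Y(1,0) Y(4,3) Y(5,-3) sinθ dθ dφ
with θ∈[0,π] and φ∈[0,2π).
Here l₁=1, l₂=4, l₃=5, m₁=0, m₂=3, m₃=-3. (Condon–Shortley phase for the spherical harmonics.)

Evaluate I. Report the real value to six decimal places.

Rules hold: Σm=0, L=10 even, 3≤5≤5.
N = 3·9·11 = 297
Δ = 0!·2!·8!/11! = 1/495
Racah Σ t=0..0: t=0:+1/576 = 1/576
⇒ 3j(1 4 5; 0 0 0)² = 5/99, sgn -1
Racah Σ t=0..0: t=0:+1/5040 = 1/5040
⇒ 3j(1 4 5; 0 3 -3)² = 16/495, sgn +1
4πI² = N·(3j₀)²·(3jₘ)² = 16/33
I = -1·√(0.484848/4π) = -0.19642560

-0.196426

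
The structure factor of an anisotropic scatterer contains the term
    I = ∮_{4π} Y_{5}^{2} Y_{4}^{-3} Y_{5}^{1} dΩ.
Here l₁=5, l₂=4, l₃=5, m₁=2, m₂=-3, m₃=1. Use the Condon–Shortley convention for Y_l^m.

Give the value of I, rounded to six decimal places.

-0.048522

Rules hold: Σm=0, L=14 even, 1≤5≤9.
N = 11·9·11 = 1089
Δ = 4!·6!·4!/15! = 1/3153150
Racah Σ t=0..4: t=0:+1/69120 t=1:−1/1728 t=2:+1/576 t=3:−1/1728 t=4:+1/69120 = 7/11520
⇒ 3j(5 4 5; 0 0 0)² = 2/143, sgn -1
Racah Σ t=0..1: t=0:+1/5184 t=1:−1/6912 = 1/20736
⇒ 3j(5 4 5; 2 -3 1)² = 5/2574, sgn +1
4πI² = N·(3j₀)²·(3jₘ)² = 5/169
I = -1·√(0.0295858/4π) = -0.04852178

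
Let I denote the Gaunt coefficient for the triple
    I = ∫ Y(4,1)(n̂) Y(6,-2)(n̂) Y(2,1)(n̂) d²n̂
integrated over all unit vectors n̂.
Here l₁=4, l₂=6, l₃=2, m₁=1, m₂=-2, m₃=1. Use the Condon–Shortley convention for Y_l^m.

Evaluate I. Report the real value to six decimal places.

0.238034

Rules hold: Σm=0, L=12 even, 2≤2≤10.
N = 9·13·5 = 585
Δ = 8!·0!·4!/13! = 1/6435
Racah Σ t=4..4: t=4:+1/2304 = 1/2304
⇒ 3j(4 6 2; 0 0 0)² = 5/143, sgn +1
Racah Σ t=3..3: t=3:−1/4320 = -1/4320
⇒ 3j(4 6 2; 1 -2 1)² = 224/6435, sgn +1
4πI² = N·(3j₀)²·(3jₘ)² = 1120/1573
I = +1·√(0.712015/4π) = 0.23803440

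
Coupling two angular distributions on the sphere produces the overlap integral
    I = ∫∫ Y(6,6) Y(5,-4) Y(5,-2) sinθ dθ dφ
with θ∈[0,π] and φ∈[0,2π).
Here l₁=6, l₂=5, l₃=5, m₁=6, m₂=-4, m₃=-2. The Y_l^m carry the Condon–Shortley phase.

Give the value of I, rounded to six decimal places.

m-sum 0 ✓  L=16 even ✓  1≤5≤11 ✓
Π(2lᵢ+1) = 13×11×11 = 1573
triangle coeff Δ(6,5,5) = 1/28588560
Σ_t [1,5]: t=1:−1/345600 t=2:+1/13824 t=3:−1/5184 t=4:+1/13824 t=5:−1/345600 = -7/129600
(3j)²=80/7293 [(6 5 5; 0 0 0)], sign=+1
Σ_t [0,0]: t=0:+1/3110400 = 1/3110400
(3j)²=21/1105 [(6 5 5; 6 -4 -2)], sign=-1
⇒ 4πI² = 1232/3757
I = (-1)√(1232/3757/(4π)) = -0.16153991

-0.161540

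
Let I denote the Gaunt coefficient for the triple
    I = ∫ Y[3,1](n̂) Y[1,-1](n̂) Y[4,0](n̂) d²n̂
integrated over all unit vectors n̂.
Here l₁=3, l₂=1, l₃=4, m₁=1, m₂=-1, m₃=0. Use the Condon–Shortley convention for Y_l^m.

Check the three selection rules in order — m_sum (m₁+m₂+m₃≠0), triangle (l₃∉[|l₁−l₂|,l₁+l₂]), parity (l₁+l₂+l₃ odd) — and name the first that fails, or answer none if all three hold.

none

m₁+m₂+m₃ = 1 − 1 + 0 = 0  ✓
triangle: |3−1|=2 ≤ l₃=4 ≤ 3+1=4  ✓
parity: l₁+l₂+l₃ = 8 is even  ✓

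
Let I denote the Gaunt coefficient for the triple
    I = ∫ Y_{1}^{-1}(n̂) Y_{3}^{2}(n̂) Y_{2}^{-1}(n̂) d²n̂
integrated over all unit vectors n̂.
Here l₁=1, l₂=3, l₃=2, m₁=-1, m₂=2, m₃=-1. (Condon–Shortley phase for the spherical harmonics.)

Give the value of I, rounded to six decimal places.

0.261169

Checks pass: Σm=0; 6 even; l₃=2∈[2,4].
(2·1+1)(2·3+1)(2·2+1) = 105
Δ: 2! 0! 4! / 7! → 1/105
sum: t=1:−1/4 = -1/4
3j²(1 3 2; 0 0 0) = Δ·Π!·Σ² = 3/35  (sign -1)
sum: t=2:+1/12 = 1/12
3j²(1 3 2; -1 2 -1) = Δ·Π!·Σ² = 2/21  (sign -1)
combine: 4πI² = 105·3/35·2/21 = 6/7
take √, sign +1: I = 0.26116903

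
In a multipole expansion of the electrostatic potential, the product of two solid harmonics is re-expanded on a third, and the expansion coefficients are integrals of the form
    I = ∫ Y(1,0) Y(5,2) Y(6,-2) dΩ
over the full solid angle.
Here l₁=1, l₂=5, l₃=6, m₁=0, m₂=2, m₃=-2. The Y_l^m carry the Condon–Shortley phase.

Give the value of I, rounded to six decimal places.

m-sum 0 ✓  L=12 even ✓  4≤6≤6 ✓
Π(2lᵢ+1) = 3×11×13 = 429
triangle coeff Δ(1,5,6) = 1/858
Σ_t [0,0]: t=0:+1/14400 = 1/14400
(3j)²=6/143 [(1 5 6; 0 0 0)], sign=+1
Σ_t [0,0]: t=0:+1/30240 = 1/30240
(3j)²=16/429 [(1 5 6; 0 2 -2)], sign=+1
⇒ 4πI² = 96/143
I = (+1)√(96/143/(4π)) = 0.23113338

0.231133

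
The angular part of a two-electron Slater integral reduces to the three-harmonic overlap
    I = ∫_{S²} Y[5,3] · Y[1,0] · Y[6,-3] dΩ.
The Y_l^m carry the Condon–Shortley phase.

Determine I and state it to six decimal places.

m-sum 0 ✓  L=12 even ✓  4≤6≤6 ✓
Π(2lᵢ+1) = 11×3×13 = 429
triangle coeff Δ(5,1,6) = 1/858
Σ_t [0,0]: t=0:+1/14400 = 1/14400
(3j)²=6/143 [(5 1 6; 0 0 0)], sign=+1
Σ_t [0,0]: t=0:+1/80640 = 1/80640
(3j)²=9/286 [(5 1 6; 3 0 -3)], sign=-1
⇒ 4πI² = 81/143
I = (-1)√(81/143/(4π)) = -0.21230956

-0.212310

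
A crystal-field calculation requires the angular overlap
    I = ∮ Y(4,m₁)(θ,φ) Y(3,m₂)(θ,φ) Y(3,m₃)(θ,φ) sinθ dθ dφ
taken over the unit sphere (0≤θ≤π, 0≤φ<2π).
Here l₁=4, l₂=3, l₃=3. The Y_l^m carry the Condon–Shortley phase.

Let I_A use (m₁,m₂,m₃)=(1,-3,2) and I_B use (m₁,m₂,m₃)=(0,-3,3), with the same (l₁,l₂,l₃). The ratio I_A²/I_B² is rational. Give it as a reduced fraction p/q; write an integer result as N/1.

10/3

l's match ⇒ only the (l;m) 3-j factors differ between A and B.
A: triangle coeff Δ(4,3,3) = 1/34650; Σ_t [0,0]: t=0:+1/288 = 1/288; (3j)²=5/231 [(4 3 3; 1 -3 2)], sign=-1
B: triangle coeff Δ(4,3,3) = 1/34650; Σ_t [0,0]: t=0:+1/1152 = 1/1152; (3j)²=1/154 [(4 3 3; 0 -3 3)], sign=+1
I_A²/I_B² = (5/231)/(1/154) = 10/3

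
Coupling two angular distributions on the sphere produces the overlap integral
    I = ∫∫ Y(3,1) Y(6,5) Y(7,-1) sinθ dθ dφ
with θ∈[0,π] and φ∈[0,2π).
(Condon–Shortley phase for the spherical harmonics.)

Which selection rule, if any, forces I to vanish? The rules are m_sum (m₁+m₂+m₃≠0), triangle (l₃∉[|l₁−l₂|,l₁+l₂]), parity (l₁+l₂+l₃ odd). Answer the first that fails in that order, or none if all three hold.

azimuthal sum: 1 + 5 − 1 = 5  ✗
3 ≤ 7 ≤ 9 (triangle on l)
L = 3 + 6 + 7 = 16 (even)

m_sum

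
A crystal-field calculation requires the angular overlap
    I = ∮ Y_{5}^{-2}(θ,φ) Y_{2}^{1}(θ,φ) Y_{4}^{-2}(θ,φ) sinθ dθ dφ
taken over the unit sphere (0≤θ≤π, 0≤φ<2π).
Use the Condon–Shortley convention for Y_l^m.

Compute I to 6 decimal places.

0.000000

m-sum = -2 + 1 − 2 = -3 ≠ 0 ⇒ I = 0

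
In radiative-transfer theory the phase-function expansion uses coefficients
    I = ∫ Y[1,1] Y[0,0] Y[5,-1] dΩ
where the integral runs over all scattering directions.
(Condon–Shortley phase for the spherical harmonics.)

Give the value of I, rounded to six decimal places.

0.000000

|1−0|≤5≤1+0 violated ⇒ I = 0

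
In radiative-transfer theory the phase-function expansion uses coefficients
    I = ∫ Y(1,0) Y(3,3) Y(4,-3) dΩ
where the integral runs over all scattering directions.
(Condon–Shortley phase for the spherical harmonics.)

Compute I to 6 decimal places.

Checks pass: Σm=0; 8 even; l₃=4∈[2,4].
(2·1+1)(2·3+1)(2·4+1) = 189
Δ: 0! 2! 6! / 9! → 1/252
sum: t=0:+1/36 = 1/36
3j²(1 3 4; 0 0 0) = Δ·Π!·Σ² = 4/63  (sign +1)
sum: t=0:+1/720 = 1/720
3j²(1 3 4; 0 3 -3) = Δ·Π!·Σ² = 1/36  (sign -1)
combine: 4πI² = 189·4/63·1/36 = 1/3
take √, sign -1: I = -0.16286750

-0.162868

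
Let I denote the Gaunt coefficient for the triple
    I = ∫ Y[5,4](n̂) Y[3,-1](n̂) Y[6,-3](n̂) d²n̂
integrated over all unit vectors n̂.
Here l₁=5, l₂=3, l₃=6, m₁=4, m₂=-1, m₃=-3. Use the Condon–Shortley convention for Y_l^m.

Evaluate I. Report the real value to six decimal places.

0.176531

Rules hold: Σm=0, L=14 even, 2≤6≤8.
N = 11·7·13 = 1001
Δ = 2!·8!·4!/15! = 1/675675
Racah Σ t=0..2: t=0:+1/8640 t=1:−1/2304 t=2:+1/8640 = -7/34560
⇒ 3j(5 3 6; 0 0 0)² = 7/429, sgn -1
Racah Σ t=0..1: t=0:+1/40320 t=1:−1/241920 = 1/48384
⇒ 3j(5 3 6; 4 -1 -3)² = 24/1001, sgn -1
4πI² = N·(3j₀)²·(3jₘ)² = 56/143
I = +1·√(0.391608/4π) = 0.17653103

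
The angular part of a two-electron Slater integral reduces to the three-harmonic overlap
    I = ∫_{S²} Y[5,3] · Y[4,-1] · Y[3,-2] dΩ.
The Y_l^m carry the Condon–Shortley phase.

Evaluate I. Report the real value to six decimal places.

Checks pass: Σm=0; 12 even; l₃=3∈[1,9].
(2·5+1)(2·4+1)(2·3+1) = 693
Δ: 6! 4! 2! / 13! → 1/180180
sum: t=2:+1/576 t=3:−1/144 t=4:+1/576 = -1/288
3j²(5 4 3; 0 0 0) = Δ·Π!·Σ² = 20/1001  (sign +1)
sum: t=1:−1/1440 t=2:+1/1152 = 1/5760
3j²(5 4 3; 3 -1 -2) = Δ·Π!·Σ² = 1/858  (sign -1)
combine: 4πI² = 693·20/1001·1/858 = 30/1859
take √, sign -1: I = -0.03583571

-0.035836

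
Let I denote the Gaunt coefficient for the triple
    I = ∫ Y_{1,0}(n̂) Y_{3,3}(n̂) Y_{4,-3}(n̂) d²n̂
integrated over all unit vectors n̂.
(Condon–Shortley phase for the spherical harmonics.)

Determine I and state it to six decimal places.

Checks pass: Σm=0; 8 even; l₃=4∈[2,4].
(2·1+1)(2·3+1)(2·4+1) = 189
Δ: 0! 2! 6! / 9! → 1/252
sum: t=0:+1/36 = 1/36
3j²(1 3 4; 0 0 0) = Δ·Π!·Σ² = 4/63  (sign +1)
sum: t=0:+1/720 = 1/720
3j²(1 3 4; 0 3 -3) = Δ·Π!·Σ² = 1/36  (sign -1)
combine: 4πI² = 189·4/63·1/36 = 1/3
take √, sign -1: I = -0.16286750

-0.162868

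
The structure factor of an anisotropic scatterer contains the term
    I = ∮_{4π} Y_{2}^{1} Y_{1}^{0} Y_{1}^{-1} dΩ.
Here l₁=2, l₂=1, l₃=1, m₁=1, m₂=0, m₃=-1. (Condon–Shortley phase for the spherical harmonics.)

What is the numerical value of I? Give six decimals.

-0.218510

m-sum 0 ✓  L=4 even ✓  1≤1≤3 ✓
Π(2lᵢ+1) = 5×3×3 = 45
triangle coeff Δ(2,1,1) = 1/30
Σ_t [1,1]: t=1:−1/1 = -1/1
(3j)²=2/15 [(2 1 1; 0 0 0)], sign=+1
Σ_t [1,1]: t=1:−1/2 = -1/2
(3j)²=1/10 [(2 1 1; 1 0 -1)], sign=-1
⇒ 4πI² = 3/5
I = (-1)√(3/5/(4π)) = -0.21850969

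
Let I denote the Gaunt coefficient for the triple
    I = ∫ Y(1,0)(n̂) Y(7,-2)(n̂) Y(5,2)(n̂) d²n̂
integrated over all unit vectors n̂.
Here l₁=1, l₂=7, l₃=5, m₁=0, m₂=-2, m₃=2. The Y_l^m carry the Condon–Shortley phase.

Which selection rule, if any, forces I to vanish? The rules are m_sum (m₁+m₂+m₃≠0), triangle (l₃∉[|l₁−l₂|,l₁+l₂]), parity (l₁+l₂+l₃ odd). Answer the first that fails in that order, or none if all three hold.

triangle

Σmᵢ = 0  ✓
l₃∈[|l₁−l₂|,l₁+l₂]=[6,8], have l₃=5  ✗
Σlᵢ = 13 ⇒ odd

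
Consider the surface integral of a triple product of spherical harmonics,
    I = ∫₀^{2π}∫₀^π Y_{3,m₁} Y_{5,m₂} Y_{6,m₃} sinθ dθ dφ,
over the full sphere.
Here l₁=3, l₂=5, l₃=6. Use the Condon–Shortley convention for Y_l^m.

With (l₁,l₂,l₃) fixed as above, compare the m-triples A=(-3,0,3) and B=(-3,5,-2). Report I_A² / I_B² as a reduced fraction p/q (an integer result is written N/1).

Shared (l₁,l₂,l₃)=(3,5,6): N and (l;000)² cancel in I_A²/I_B².
A: Δ = 2!·4!·8!/15! = 1/675675; Racah Σ t=2..2: t=2:+1/34560 = 1/34560; ⇒ 3j(3 5 6; -3 0 3)² = 4/143, sgn -1
B: Δ = 2!·4!·8!/15! = 1/675675; Racah Σ t=2..2: t=2:+1/1935360 = 1/1935360; ⇒ 3j(3 5 6; -3 5 -2)² = 1/1001, sgn +1
I_A²/I_B² = (4/143)/(1/1001) = 28/1

28/1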